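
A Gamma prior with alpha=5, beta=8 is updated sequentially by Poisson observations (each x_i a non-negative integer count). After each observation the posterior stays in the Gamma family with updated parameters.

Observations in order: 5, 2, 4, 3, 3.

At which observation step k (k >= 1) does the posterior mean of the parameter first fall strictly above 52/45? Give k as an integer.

obs 1: x=5 → posterior Gamma(10, 9)
obs 2: x=2 → posterior Gamma(12, 10)
obs 3: x=4 → posterior Gamma(16, 11)
obs 4: x=3 → posterior Gamma(19, 12)
obs 5: x=3 → posterior Gamma(22, 13)

k = 2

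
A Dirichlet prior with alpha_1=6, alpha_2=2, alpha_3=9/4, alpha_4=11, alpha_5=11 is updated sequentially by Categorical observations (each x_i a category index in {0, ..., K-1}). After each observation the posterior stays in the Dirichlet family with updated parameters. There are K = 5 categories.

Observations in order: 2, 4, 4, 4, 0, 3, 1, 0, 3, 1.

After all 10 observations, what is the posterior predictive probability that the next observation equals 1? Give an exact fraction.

16/169

obs 1: x=2 → posterior Dirichlet(6, 2, 13/4, 11, 11)
obs 2: x=4 → posterior Dirichlet(6, 2, 13/4, 11, 12)
obs 3: x=4 → posterior Dirichlet(6, 2, 13/4, 11, 13)
obs 4: x=4 → posterior Dirichlet(6, 2, 13/4, 11, 14)
obs 5: x=0 → posterior Dirichlet(7, 2, 13/4, 11, 14)
obs 6: x=3 → posterior Dirichlet(7, 2, 13/4, 12, 14)
obs 7: x=1 → posterior Dirichlet(7, 3, 13/4, 12, 14)
obs 8: x=0 → posterior Dirichlet(8, 3, 13/4, 12, 14)
obs 9: x=3 → posterior Dirichlet(8, 3, 13/4, 13, 14)
obs 10: x=1 → posterior Dirichlet(8, 4, 13/4, 13, 14)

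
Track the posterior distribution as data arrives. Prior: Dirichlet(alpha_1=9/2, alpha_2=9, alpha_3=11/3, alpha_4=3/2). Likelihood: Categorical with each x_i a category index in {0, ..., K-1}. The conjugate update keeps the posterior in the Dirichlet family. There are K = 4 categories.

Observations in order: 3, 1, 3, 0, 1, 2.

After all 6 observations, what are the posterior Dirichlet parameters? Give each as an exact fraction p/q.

obs 1: x=3 → posterior Dirichlet(9/2, 9, 11/3, 5/2)
obs 2: x=1 → posterior Dirichlet(9/2, 10, 11/3, 5/2)
obs 3: x=3 → posterior Dirichlet(9/2, 10, 11/3, 7/2)
obs 4: x=0 → posterior Dirichlet(11/2, 10, 11/3, 7/2)
obs 5: x=1 → posterior Dirichlet(11/2, 11, 11/3, 7/2)
obs 6: x=2 → posterior Dirichlet(11/2, 11, 14/3, 7/2)

alpha_1=11/2, alpha_2=11, alpha_3=14/3, alpha_4=7/2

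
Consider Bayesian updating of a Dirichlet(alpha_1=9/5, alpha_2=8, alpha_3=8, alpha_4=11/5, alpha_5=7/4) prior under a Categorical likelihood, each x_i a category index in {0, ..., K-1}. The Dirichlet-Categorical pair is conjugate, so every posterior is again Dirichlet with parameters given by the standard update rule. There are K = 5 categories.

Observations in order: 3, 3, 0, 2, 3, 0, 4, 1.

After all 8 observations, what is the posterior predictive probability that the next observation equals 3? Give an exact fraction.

obs 1: x=3 → posterior Dirichlet(9/5, 8, 8, 16/5, 7/4)
obs 2: x=3 → posterior Dirichlet(9/5, 8, 8, 21/5, 7/4)
obs 3: x=0 → posterior Dirichlet(14/5, 8, 8, 21/5, 7/4)
obs 4: x=2 → posterior Dirichlet(14/5, 8, 9, 21/5, 7/4)
obs 5: x=3 → posterior Dirichlet(14/5, 8, 9, 26/5, 7/4)
obs 6: x=0 → posterior Dirichlet(19/5, 8, 9, 26/5, 7/4)
obs 7: x=4 → posterior Dirichlet(19/5, 8, 9, 26/5, 11/4)
obs 8: x=1 → posterior Dirichlet(19/5, 9, 9, 26/5, 11/4)

104/595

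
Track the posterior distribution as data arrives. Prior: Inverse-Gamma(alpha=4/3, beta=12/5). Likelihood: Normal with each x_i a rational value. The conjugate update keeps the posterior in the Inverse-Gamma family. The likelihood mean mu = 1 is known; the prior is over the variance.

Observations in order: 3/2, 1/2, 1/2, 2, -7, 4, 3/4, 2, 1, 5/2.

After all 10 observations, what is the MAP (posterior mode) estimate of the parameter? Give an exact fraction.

19887/3520

obs 1: x=3/2 → posterior Inverse-Gamma(11/6, 101/40)
obs 2: x=1/2 → posterior Inverse-Gamma(7/3, 53/20)
obs 3: x=1/2 → posterior Inverse-Gamma(17/6, 111/40)
obs 4: x=2 → posterior Inverse-Gamma(10/3, 131/40)
obs 5: x=-7 → posterior Inverse-Gamma(23/6, 1411/40)
obs 6: x=4 → posterior Inverse-Gamma(13/3, 1591/40)
obs 7: x=3/4 → posterior Inverse-Gamma(29/6, 6369/160)
obs 8: x=2 → posterior Inverse-Gamma(16/3, 6449/160)
obs 9: x=1 → posterior Inverse-Gamma(35/6, 6449/160)
obs 10: x=5/2 → posterior Inverse-Gamma(19/3, 6629/160)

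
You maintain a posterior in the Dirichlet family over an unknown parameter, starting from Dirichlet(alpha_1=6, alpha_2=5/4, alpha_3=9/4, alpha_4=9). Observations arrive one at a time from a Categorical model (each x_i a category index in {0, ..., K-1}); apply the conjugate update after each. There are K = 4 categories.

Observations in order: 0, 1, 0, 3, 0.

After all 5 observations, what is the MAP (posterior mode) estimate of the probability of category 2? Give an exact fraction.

obs 1: x=0 → posterior Dirichlet(7, 5/4, 9/4, 9)
obs 2: x=1 → posterior Dirichlet(7, 9/4, 9/4, 9)
obs 3: x=0 → posterior Dirichlet(8, 9/4, 9/4, 9)
obs 4: x=3 → posterior Dirichlet(8, 9/4, 9/4, 10)
obs 5: x=0 → posterior Dirichlet(9, 9/4, 9/4, 10)

5/78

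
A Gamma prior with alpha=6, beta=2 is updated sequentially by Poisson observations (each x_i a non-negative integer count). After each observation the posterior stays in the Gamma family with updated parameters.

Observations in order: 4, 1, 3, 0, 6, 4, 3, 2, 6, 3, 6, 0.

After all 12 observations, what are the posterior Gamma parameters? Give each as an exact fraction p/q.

alpha=44, beta=14

obs 1: x=4 → posterior Gamma(10, 3)
obs 2: x=1 → posterior Gamma(11, 4)
obs 3: x=3 → posterior Gamma(14, 5)
obs 4: x=0 → posterior Gamma(14, 6)
obs 5: x=6 → posterior Gamma(20, 7)
obs 6: x=4 → posterior Gamma(24, 8)
obs 7: x=3 → posterior Gamma(27, 9)
obs 8: x=2 → posterior Gamma(29, 10)
obs 9: x=6 → posterior Gamma(35, 11)
obs 10: x=3 → posterior Gamma(38, 12)
obs 11: x=6 → posterior Gamma(44, 13)
obs 12: x=0 → posterior Gamma(44, 14)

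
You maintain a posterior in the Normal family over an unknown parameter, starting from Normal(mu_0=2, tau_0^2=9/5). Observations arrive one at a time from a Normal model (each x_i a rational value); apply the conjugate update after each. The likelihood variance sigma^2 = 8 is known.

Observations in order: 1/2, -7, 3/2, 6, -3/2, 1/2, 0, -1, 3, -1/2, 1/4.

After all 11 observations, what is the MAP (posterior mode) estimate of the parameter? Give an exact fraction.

obs 1: x=1/2 → posterior Normal(169/98, 72/49)
obs 2: x=-7 → posterior Normal(43/116, 36/29)
obs 3: x=3/2 → posterior Normal(35/67, 72/67)
obs 4: x=6 → posterior Normal(89/76, 18/19)
obs 5: x=-3/2 → posterior Normal(151/170, 72/85)
obs 6: x=1/2 → posterior Normal(40/47, 36/47)
obs 7: x=0 → posterior Normal(80/103, 72/103)
obs 8: x=-1 → posterior Normal(71/112, 9/14)
obs 9: x=3 → posterior Normal(98/121, 72/121)
obs 10: x=-1/2 → posterior Normal(187/260, 36/65)
obs 11: x=1/4 → posterior Normal(383/556, 72/139)

383/556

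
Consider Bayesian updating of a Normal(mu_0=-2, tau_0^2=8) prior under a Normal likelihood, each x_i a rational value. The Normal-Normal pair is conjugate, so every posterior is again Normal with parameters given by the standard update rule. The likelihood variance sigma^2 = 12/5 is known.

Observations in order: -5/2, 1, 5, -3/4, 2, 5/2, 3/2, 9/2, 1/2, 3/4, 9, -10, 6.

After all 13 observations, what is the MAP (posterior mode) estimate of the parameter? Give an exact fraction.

obs 1: x=-5/2 → posterior Normal(-31/13, 24/13)
obs 2: x=1 → posterior Normal(-21/23, 24/23)
obs 3: x=5 → posterior Normal(29/33, 8/11)
obs 4: x=-3/4 → posterior Normal(1/2, 24/43)
obs 5: x=2 → posterior Normal(83/106, 24/53)
obs 6: x=5/2 → posterior Normal(19/18, 8/21)
obs 7: x=3/2 → posterior Normal(163/146, 24/73)
obs 8: x=9/2 → posterior Normal(253/166, 24/83)
obs 9: x=1/2 → posterior Normal(263/186, 8/31)
obs 10: x=3/4 → posterior Normal(139/103, 24/103)
obs 11: x=9 → posterior Normal(229/113, 24/113)
obs 12: x=-10 → posterior Normal(43/41, 8/41)
obs 13: x=6 → posterior Normal(27/19, 24/133)

27/19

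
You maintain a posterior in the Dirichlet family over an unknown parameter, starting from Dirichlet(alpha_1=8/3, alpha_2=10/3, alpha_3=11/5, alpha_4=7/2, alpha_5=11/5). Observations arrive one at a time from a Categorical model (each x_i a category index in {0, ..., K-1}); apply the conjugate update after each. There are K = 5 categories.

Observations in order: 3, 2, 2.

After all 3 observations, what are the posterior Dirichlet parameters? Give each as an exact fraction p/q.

alpha_1=8/3, alpha_2=10/3, alpha_3=21/5, alpha_4=9/2, alpha_5=11/5

obs 1: x=3 → posterior Dirichlet(8/3, 10/3, 11/5, 9/2, 11/5)
obs 2: x=2 → posterior Dirichlet(8/3, 10/3, 16/5, 9/2, 11/5)
obs 3: x=2 → posterior Dirichlet(8/3, 10/3, 21/5, 9/2, 11/5)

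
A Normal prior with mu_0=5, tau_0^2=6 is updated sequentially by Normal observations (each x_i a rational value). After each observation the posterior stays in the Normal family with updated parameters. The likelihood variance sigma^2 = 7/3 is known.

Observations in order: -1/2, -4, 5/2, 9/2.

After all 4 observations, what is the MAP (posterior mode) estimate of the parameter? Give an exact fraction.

80/79

obs 1: x=-1/2 → posterior Normal(26/25, 42/25)
obs 2: x=-4 → posterior Normal(-46/43, 42/43)
obs 3: x=5/2 → posterior Normal(-1/61, 42/61)
obs 4: x=9/2 → posterior Normal(80/79, 42/79)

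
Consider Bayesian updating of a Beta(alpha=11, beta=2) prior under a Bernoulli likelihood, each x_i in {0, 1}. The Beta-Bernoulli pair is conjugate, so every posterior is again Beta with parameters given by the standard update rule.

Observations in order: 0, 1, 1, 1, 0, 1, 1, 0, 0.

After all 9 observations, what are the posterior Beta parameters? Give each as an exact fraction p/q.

obs 1: x=0 → posterior Beta(11, 3)
obs 2: x=1 → posterior Beta(12, 3)
obs 3: x=1 → posterior Beta(13, 3)
obs 4: x=1 → posterior Beta(14, 3)
obs 5: x=0 → posterior Beta(14, 4)
obs 6: x=1 → posterior Beta(15, 4)
obs 7: x=1 → posterior Beta(16, 4)
obs 8: x=0 → posterior Beta(16, 5)
obs 9: x=0 → posterior Beta(16, 6)

alpha=16, beta=6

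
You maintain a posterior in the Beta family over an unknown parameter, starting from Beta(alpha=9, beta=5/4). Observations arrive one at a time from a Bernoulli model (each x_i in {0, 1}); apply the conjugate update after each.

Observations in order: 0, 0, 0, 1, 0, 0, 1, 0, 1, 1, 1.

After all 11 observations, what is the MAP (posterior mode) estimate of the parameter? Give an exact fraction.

obs 1: x=0 → posterior Beta(9, 9/4)
obs 2: x=0 → posterior Beta(9, 13/4)
obs 3: x=0 → posterior Beta(9, 17/4)
obs 4: x=1 → posterior Beta(10, 17/4)
obs 5: x=0 → posterior Beta(10, 21/4)
obs 6: x=0 → posterior Beta(10, 25/4)
obs 7: x=1 → posterior Beta(11, 25/4)
obs 8: x=0 → posterior Beta(11, 29/4)
obs 9: x=1 → posterior Beta(12, 29/4)
obs 10: x=1 → posterior Beta(13, 29/4)
obs 11: x=1 → posterior Beta(14, 29/4)

52/77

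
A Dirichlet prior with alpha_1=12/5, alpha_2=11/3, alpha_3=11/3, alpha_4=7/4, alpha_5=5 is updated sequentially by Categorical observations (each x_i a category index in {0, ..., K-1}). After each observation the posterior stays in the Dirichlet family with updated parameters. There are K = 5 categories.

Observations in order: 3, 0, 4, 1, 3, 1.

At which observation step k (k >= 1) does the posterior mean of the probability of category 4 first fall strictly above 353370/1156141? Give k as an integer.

obs 1: x=3 → posterior Dirichlet(12/5, 11/3, 11/3, 11/4, 5)
obs 2: x=0 → posterior Dirichlet(17/5, 11/3, 11/3, 11/4, 5)
obs 3: x=4 → posterior Dirichlet(17/5, 11/3, 11/3, 11/4, 6)
obs 4: x=1 → posterior Dirichlet(17/5, 14/3, 11/3, 11/4, 6)
obs 5: x=3 → posterior Dirichlet(17/5, 14/3, 11/3, 15/4, 6)
obs 6: x=1 → posterior Dirichlet(17/5, 17/3, 11/3, 15/4, 6)

k = 3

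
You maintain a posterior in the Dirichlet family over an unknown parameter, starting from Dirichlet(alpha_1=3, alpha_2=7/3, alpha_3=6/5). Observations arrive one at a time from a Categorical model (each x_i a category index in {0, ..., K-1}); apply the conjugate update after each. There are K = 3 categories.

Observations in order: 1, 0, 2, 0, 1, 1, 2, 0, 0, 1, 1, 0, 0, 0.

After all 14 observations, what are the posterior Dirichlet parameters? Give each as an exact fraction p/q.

obs 1: x=1 → posterior Dirichlet(3, 10/3, 6/5)
obs 2: x=0 → posterior Dirichlet(4, 10/3, 6/5)
obs 3: x=2 → posterior Dirichlet(4, 10/3, 11/5)
obs 4: x=0 → posterior Dirichlet(5, 10/3, 11/5)
obs 5: x=1 → posterior Dirichlet(5, 13/3, 11/5)
obs 6: x=1 → posterior Dirichlet(5, 16/3, 11/5)
obs 7: x=2 → posterior Dirichlet(5, 16/3, 16/5)
obs 8: x=0 → posterior Dirichlet(6, 16/3, 16/5)
obs 9: x=0 → posterior Dirichlet(7, 16/3, 16/5)
obs 10: x=1 → posterior Dirichlet(7, 19/3, 16/5)
obs 11: x=1 → posterior Dirichlet(7, 22/3, 16/5)
obs 12: x=0 → posterior Dirichlet(8, 22/3, 16/5)
obs 13: x=0 → posterior Dirichlet(9, 22/3, 16/5)
obs 14: x=0 → posterior Dirichlet(10, 22/3, 16/5)

alpha_1=10, alpha_2=22/3, alpha_3=16/5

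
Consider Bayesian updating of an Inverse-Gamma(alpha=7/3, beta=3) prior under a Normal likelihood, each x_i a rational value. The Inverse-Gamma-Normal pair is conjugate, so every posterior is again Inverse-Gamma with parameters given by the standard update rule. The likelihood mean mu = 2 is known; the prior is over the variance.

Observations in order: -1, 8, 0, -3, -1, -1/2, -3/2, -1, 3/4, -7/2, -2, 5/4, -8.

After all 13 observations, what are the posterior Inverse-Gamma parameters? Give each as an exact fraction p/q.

obs 1: x=-1 → posterior Inverse-Gamma(17/6, 15/2)
obs 2: x=8 → posterior Inverse-Gamma(10/3, 51/2)
obs 3: x=0 → posterior Inverse-Gamma(23/6, 55/2)
obs 4: x=-3 → posterior Inverse-Gamma(13/3, 40)
obs 5: x=-1 → posterior Inverse-Gamma(29/6, 89/2)
obs 6: x=-1/2 → posterior Inverse-Gamma(16/3, 381/8)
obs 7: x=-3/2 → posterior Inverse-Gamma(35/6, 215/4)
obs 8: x=-1 → posterior Inverse-Gamma(19/3, 233/4)
obs 9: x=3/4 → posterior Inverse-Gamma(41/6, 1889/32)
obs 10: x=-7/2 → posterior Inverse-Gamma(22/3, 2373/32)
obs 11: x=-2 → posterior Inverse-Gamma(47/6, 2629/32)
obs 12: x=5/4 → posterior Inverse-Gamma(25/3, 1319/16)
obs 13: x=-8 → posterior Inverse-Gamma(53/6, 2119/16)

alpha=53/6, beta=2119/16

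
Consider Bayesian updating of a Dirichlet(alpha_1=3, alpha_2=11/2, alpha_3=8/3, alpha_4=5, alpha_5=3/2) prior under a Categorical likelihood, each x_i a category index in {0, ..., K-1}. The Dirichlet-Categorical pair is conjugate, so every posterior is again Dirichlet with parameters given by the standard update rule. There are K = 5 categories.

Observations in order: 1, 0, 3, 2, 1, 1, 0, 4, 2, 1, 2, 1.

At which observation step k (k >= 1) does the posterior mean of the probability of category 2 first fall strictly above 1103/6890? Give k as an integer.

k = 4

obs 1: x=1 → posterior Dirichlet(3, 13/2, 8/3, 5, 3/2)
obs 2: x=0 → posterior Dirichlet(4, 13/2, 8/3, 5, 3/2)
obs 3: x=3 → posterior Dirichlet(4, 13/2, 8/3, 6, 3/2)
obs 4: x=2 → posterior Dirichlet(4, 13/2, 11/3, 6, 3/2)
obs 5: x=1 → posterior Dirichlet(4, 15/2, 11/3, 6, 3/2)
obs 6: x=1 → posterior Dirichlet(4, 17/2, 11/3, 6, 3/2)
obs 7: x=0 → posterior Dirichlet(5, 17/2, 11/3, 6, 3/2)
obs 8: x=4 → posterior Dirichlet(5, 17/2, 11/3, 6, 5/2)
obs 9: x=2 → posterior Dirichlet(5, 17/2, 14/3, 6, 5/2)
obs 10: x=1 → posterior Dirichlet(5, 19/2, 14/3, 6, 5/2)
obs 11: x=2 → posterior Dirichlet(5, 19/2, 17/3, 6, 5/2)
obs 12: x=1 → posterior Dirichlet(5, 21/2, 17/3, 6, 5/2)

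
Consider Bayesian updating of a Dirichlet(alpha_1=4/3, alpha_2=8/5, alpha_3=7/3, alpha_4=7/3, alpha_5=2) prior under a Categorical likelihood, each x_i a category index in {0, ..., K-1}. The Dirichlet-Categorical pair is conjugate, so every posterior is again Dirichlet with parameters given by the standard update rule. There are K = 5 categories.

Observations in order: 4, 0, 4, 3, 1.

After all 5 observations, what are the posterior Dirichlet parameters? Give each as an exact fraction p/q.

alpha_1=7/3, alpha_2=13/5, alpha_3=7/3, alpha_4=10/3, alpha_5=4

obs 1: x=4 → posterior Dirichlet(4/3, 8/5, 7/3, 7/3, 3)
obs 2: x=0 → posterior Dirichlet(7/3, 8/5, 7/3, 7/3, 3)
obs 3: x=4 → posterior Dirichlet(7/3, 8/5, 7/3, 7/3, 4)
obs 4: x=3 → posterior Dirichlet(7/3, 8/5, 7/3, 10/3, 4)
obs 5: x=1 → posterior Dirichlet(7/3, 13/5, 7/3, 10/3, 4)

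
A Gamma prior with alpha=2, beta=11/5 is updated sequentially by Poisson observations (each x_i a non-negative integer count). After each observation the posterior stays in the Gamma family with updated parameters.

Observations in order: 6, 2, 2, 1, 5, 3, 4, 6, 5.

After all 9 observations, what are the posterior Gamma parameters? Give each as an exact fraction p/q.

alpha=36, beta=56/5

obs 1: x=6 → posterior Gamma(8, 16/5)
obs 2: x=2 → posterior Gamma(10, 21/5)
obs 3: x=2 → posterior Gamma(12, 26/5)
obs 4: x=1 → posterior Gamma(13, 31/5)
obs 5: x=5 → posterior Gamma(18, 36/5)
obs 6: x=3 → posterior Gamma(21, 41/5)
obs 7: x=4 → posterior Gamma(25, 46/5)
obs 8: x=6 → posterior Gamma(31, 51/5)
obs 9: x=5 → posterior Gamma(36, 56/5)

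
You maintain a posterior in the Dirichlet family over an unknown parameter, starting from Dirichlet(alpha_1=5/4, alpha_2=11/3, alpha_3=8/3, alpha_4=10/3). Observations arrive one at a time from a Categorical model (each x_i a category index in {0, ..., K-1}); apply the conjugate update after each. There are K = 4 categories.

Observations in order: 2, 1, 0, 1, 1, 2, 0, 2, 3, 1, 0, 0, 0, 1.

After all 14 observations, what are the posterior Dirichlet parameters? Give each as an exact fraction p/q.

obs 1: x=2 → posterior Dirichlet(5/4, 11/3, 11/3, 10/3)
obs 2: x=1 → posterior Dirichlet(5/4, 14/3, 11/3, 10/3)
obs 3: x=0 → posterior Dirichlet(9/4, 14/3, 11/3, 10/3)
obs 4: x=1 → posterior Dirichlet(9/4, 17/3, 11/3, 10/3)
obs 5: x=1 → posterior Dirichlet(9/4, 20/3, 11/3, 10/3)
obs 6: x=2 → posterior Dirichlet(9/4, 20/3, 14/3, 10/3)
obs 7: x=0 → posterior Dirichlet(13/4, 20/3, 14/3, 10/3)
obs 8: x=2 → posterior Dirichlet(13/4, 20/3, 17/3, 10/3)
obs 9: x=3 → posterior Dirichlet(13/4, 20/3, 17/3, 13/3)
obs 10: x=1 → posterior Dirichlet(13/4, 23/3, 17/3, 13/3)
obs 11: x=0 → posterior Dirichlet(17/4, 23/3, 17/3, 13/3)
obs 12: x=0 → posterior Dirichlet(21/4, 23/3, 17/3, 13/3)
obs 13: x=0 → posterior Dirichlet(25/4, 23/3, 17/3, 13/3)
obs 14: x=1 → posterior Dirichlet(25/4, 26/3, 17/3, 13/3)

alpha_1=25/4, alpha_2=26/3, alpha_3=17/3, alpha_4=13/3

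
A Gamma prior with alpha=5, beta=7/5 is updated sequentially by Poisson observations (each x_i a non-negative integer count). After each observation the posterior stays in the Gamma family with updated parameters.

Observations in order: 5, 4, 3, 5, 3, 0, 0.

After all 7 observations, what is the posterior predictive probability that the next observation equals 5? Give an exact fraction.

obs 1: x=5 → posterior Gamma(10, 12/5)
obs 2: x=4 → posterior Gamma(14, 17/5)
obs 3: x=3 → posterior Gamma(17, 22/5)
obs 4: x=5 → posterior Gamma(22, 27/5)
obs 5: x=3 → posterior Gamma(25, 32/5)
obs 6: x=0 → posterior Gamma(25, 37/5)
obs 7: x=0 → posterior Gamma(25, 42/5)

14149274940384542226833158497800247968268288000000/145524373433240498178471282244561013997462983607649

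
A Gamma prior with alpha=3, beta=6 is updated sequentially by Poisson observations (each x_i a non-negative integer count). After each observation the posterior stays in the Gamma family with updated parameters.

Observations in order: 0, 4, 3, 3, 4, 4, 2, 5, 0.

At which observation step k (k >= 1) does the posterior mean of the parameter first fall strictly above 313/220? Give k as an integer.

obs 1: x=0 → posterior Gamma(3, 7)
obs 2: x=4 → posterior Gamma(7, 8)
obs 3: x=3 → posterior Gamma(10, 9)
obs 4: x=3 → posterior Gamma(13, 10)
obs 5: x=4 → posterior Gamma(17, 11)
obs 6: x=4 → posterior Gamma(21, 12)
obs 7: x=2 → posterior Gamma(23, 13)
obs 8: x=5 → posterior Gamma(28, 14)
obs 9: x=0 → posterior Gamma(28, 15)

k = 5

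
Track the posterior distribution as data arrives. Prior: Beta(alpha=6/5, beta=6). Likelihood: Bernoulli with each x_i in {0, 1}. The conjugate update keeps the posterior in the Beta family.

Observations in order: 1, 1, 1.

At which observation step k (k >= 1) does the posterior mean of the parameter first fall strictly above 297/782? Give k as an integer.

k = 3

obs 1: x=1 → posterior Beta(11/5, 6)
obs 2: x=1 → posterior Beta(16/5, 6)
obs 3: x=1 → posterior Beta(21/5, 6)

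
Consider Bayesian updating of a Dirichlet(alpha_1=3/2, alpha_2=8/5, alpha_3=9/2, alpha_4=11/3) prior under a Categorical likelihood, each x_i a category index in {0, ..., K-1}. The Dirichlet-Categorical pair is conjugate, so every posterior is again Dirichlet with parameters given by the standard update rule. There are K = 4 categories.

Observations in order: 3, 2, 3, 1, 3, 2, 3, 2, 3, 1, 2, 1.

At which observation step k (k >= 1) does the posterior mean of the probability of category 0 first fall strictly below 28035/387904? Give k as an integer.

k = 10

obs 1: x=3 → posterior Dirichlet(3/2, 8/5, 9/2, 14/3)
obs 2: x=2 → posterior Dirichlet(3/2, 8/5, 11/2, 14/3)
obs 3: x=3 → posterior Dirichlet(3/2, 8/5, 11/2, 17/3)
obs 4: x=1 → posterior Dirichlet(3/2, 13/5, 11/2, 17/3)
obs 5: x=3 → posterior Dirichlet(3/2, 13/5, 11/2, 20/3)
obs 6: x=2 → posterior Dirichlet(3/2, 13/5, 13/2, 20/3)
obs 7: x=3 → posterior Dirichlet(3/2, 13/5, 13/2, 23/3)
obs 8: x=2 → posterior Dirichlet(3/2, 13/5, 15/2, 23/3)
obs 9: x=3 → posterior Dirichlet(3/2, 13/5, 15/2, 26/3)
obs 10: x=1 → posterior Dirichlet(3/2, 18/5, 15/2, 26/3)
obs 11: x=2 → posterior Dirichlet(3/2, 18/5, 17/2, 26/3)
obs 12: x=1 → posterior Dirichlet(3/2, 23/5, 17/2, 26/3)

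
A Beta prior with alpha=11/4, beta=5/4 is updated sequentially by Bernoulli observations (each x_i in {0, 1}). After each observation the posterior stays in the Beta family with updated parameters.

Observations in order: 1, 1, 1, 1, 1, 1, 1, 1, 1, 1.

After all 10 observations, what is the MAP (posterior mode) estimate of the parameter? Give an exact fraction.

47/48

obs 1: x=1 → posterior Beta(15/4, 5/4)
obs 2: x=1 → posterior Beta(19/4, 5/4)
obs 3: x=1 → posterior Beta(23/4, 5/4)
obs 4: x=1 → posterior Beta(27/4, 5/4)
obs 5: x=1 → posterior Beta(31/4, 5/4)
obs 6: x=1 → posterior Beta(35/4, 5/4)
obs 7: x=1 → posterior Beta(39/4, 5/4)
obs 8: x=1 → posterior Beta(43/4, 5/4)
obs 9: x=1 → posterior Beta(47/4, 5/4)
obs 10: x=1 → posterior Beta(51/4, 5/4)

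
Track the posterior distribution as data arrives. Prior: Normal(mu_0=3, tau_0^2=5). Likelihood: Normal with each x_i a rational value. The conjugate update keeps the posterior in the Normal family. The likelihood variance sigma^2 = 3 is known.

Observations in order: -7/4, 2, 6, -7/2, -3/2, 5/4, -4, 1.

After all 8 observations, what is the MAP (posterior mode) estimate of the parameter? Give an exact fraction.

obs 1: x=-7/4 → posterior Normal(1/32, 15/8)
obs 2: x=2 → posterior Normal(41/52, 15/13)
obs 3: x=6 → posterior Normal(161/72, 5/6)
obs 4: x=-7/2 → posterior Normal(91/92, 15/23)
obs 5: x=-3/2 → posterior Normal(61/112, 15/28)
obs 6: x=5/4 → posterior Normal(43/66, 5/11)
obs 7: x=-4 → posterior Normal(3/76, 15/38)
obs 8: x=1 → posterior Normal(13/86, 15/43)

13/86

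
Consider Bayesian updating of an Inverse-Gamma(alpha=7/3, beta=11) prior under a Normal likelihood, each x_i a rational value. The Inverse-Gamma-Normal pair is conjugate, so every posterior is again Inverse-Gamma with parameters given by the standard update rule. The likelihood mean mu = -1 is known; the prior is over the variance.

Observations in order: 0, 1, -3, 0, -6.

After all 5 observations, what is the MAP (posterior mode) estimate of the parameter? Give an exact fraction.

171/35

obs 1: x=0 → posterior Inverse-Gamma(17/6, 23/2)
obs 2: x=1 → posterior Inverse-Gamma(10/3, 27/2)
obs 3: x=-3 → posterior Inverse-Gamma(23/6, 31/2)
obs 4: x=0 → posterior Inverse-Gamma(13/3, 16)
obs 5: x=-6 → posterior Inverse-Gamma(29/6, 57/2)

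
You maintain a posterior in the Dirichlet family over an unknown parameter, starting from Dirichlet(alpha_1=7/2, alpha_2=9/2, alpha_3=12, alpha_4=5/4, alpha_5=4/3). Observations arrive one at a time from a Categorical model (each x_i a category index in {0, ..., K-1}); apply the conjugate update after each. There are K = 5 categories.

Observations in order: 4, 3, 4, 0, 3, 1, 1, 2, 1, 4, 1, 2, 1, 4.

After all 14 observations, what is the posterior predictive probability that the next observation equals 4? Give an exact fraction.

obs 1: x=4 → posterior Dirichlet(7/2, 9/2, 12, 5/4, 7/3)
obs 2: x=3 → posterior Dirichlet(7/2, 9/2, 12, 9/4, 7/3)
obs 3: x=4 → posterior Dirichlet(7/2, 9/2, 12, 9/4, 10/3)
obs 4: x=0 → posterior Dirichlet(9/2, 9/2, 12, 9/4, 10/3)
obs 5: x=3 → posterior Dirichlet(9/2, 9/2, 12, 13/4, 10/3)
obs 6: x=1 → posterior Dirichlet(9/2, 11/2, 12, 13/4, 10/3)
obs 7: x=1 → posterior Dirichlet(9/2, 13/2, 12, 13/4, 10/3)
obs 8: x=2 → posterior Dirichlet(9/2, 13/2, 13, 13/4, 10/3)
obs 9: x=1 → posterior Dirichlet(9/2, 15/2, 13, 13/4, 10/3)
obs 10: x=4 → posterior Dirichlet(9/2, 15/2, 13, 13/4, 13/3)
obs 11: x=1 → posterior Dirichlet(9/2, 17/2, 13, 13/4, 13/3)
obs 12: x=2 → posterior Dirichlet(9/2, 17/2, 14, 13/4, 13/3)
obs 13: x=1 → posterior Dirichlet(9/2, 19/2, 14, 13/4, 13/3)
obs 14: x=4 → posterior Dirichlet(9/2, 19/2, 14, 13/4, 16/3)

64/439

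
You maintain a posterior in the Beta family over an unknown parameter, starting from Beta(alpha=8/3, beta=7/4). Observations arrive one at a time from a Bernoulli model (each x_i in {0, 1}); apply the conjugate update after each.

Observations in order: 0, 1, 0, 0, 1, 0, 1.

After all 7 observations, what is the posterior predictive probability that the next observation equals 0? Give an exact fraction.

obs 1: x=0 → posterior Beta(8/3, 11/4)
obs 2: x=1 → posterior Beta(11/3, 11/4)
obs 3: x=0 → posterior Beta(11/3, 15/4)
obs 4: x=0 → posterior Beta(11/3, 19/4)
obs 5: x=1 → posterior Beta(14/3, 19/4)
obs 6: x=0 → posterior Beta(14/3, 23/4)
obs 7: x=1 → posterior Beta(17/3, 23/4)

69/137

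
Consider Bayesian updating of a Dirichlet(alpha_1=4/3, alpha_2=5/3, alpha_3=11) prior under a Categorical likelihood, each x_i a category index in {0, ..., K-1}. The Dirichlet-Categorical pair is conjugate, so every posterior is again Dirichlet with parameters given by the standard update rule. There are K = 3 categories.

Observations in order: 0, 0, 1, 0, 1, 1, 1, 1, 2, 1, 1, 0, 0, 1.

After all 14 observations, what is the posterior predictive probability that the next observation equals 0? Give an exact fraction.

obs 1: x=0 → posterior Dirichlet(7/3, 5/3, 11)
obs 2: x=0 → posterior Dirichlet(10/3, 5/3, 11)
obs 3: x=1 → posterior Dirichlet(10/3, 8/3, 11)
obs 4: x=0 → posterior Dirichlet(13/3, 8/3, 11)
obs 5: x=1 → posterior Dirichlet(13/3, 11/3, 11)
obs 6: x=1 → posterior Dirichlet(13/3, 14/3, 11)
obs 7: x=1 → posterior Dirichlet(13/3, 17/3, 11)
obs 8: x=1 → posterior Dirichlet(13/3, 20/3, 11)
obs 9: x=2 → posterior Dirichlet(13/3, 20/3, 12)
obs 10: x=1 → posterior Dirichlet(13/3, 23/3, 12)
obs 11: x=1 → posterior Dirichlet(13/3, 26/3, 12)
obs 12: x=0 → posterior Dirichlet(16/3, 26/3, 12)
obs 13: x=0 → posterior Dirichlet(19/3, 26/3, 12)
obs 14: x=1 → posterior Dirichlet(19/3, 29/3, 12)

19/84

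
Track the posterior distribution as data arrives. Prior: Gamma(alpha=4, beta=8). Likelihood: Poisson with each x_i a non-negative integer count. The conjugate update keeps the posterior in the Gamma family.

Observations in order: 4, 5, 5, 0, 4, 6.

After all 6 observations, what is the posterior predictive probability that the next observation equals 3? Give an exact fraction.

100263076901293323890898582867279872/575253177698652260005474090576171875

obs 1: x=4 → posterior Gamma(8, 9)
obs 2: x=5 → posterior Gamma(13, 10)
obs 3: x=5 → posterior Gamma(18, 11)
obs 4: x=0 → posterior Gamma(18, 12)
obs 5: x=4 → posterior Gamma(22, 13)
obs 6: x=6 → posterior Gamma(28, 14)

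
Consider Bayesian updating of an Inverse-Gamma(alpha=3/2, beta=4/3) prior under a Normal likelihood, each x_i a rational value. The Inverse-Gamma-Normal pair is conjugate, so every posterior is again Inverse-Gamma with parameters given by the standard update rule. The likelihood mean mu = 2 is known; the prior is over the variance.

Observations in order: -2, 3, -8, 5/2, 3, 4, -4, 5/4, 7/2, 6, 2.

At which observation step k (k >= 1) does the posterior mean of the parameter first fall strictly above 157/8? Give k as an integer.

obs 1: x=-2 → posterior Inverse-Gamma(2, 28/3)
obs 2: x=3 → posterior Inverse-Gamma(5/2, 59/6)
obs 3: x=-8 → posterior Inverse-Gamma(3, 359/6)
obs 4: x=5/2 → posterior Inverse-Gamma(7/2, 1439/24)
obs 5: x=3 → posterior Inverse-Gamma(4, 1451/24)
obs 6: x=4 → posterior Inverse-Gamma(9/2, 1499/24)
obs 7: x=-4 → posterior Inverse-Gamma(5, 1931/24)
obs 8: x=5/4 → posterior Inverse-Gamma(11/2, 7751/96)
obs 9: x=7/2 → posterior Inverse-Gamma(6, 7859/96)
obs 10: x=6 → posterior Inverse-Gamma(13/2, 8627/96)
obs 11: x=2 → posterior Inverse-Gamma(7, 8627/96)

k = 3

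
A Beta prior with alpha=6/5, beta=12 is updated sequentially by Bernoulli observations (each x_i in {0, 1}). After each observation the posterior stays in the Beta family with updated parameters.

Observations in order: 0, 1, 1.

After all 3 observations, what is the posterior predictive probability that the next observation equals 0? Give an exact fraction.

65/81

obs 1: x=0 → posterior Beta(6/5, 13)
obs 2: x=1 → posterior Beta(11/5, 13)
obs 3: x=1 → posterior Beta(16/5, 13)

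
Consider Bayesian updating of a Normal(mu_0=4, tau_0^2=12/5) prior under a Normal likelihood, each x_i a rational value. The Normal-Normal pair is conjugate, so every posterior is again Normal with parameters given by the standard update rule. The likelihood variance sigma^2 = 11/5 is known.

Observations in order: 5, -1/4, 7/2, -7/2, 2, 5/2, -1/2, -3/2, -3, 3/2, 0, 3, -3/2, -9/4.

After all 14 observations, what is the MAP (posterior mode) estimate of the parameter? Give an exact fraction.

104/179

obs 1: x=5 → posterior Normal(104/23, 132/115)
obs 2: x=-1/4 → posterior Normal(101/35, 132/175)
obs 3: x=7/2 → posterior Normal(143/47, 132/235)
obs 4: x=-7/2 → posterior Normal(101/59, 132/295)
obs 5: x=2 → posterior Normal(125/71, 132/355)
obs 6: x=5/2 → posterior Normal(155/83, 132/415)
obs 7: x=-1/2 → posterior Normal(149/95, 132/475)
obs 8: x=-3/2 → posterior Normal(131/107, 132/535)
obs 9: x=-3 → posterior Normal(95/119, 132/595)
obs 10: x=3/2 → posterior Normal(113/131, 132/655)
obs 11: x=0 → posterior Normal(113/143, 12/65)
obs 12: x=3 → posterior Normal(149/155, 132/775)
obs 13: x=-3/2 → posterior Normal(131/167, 132/835)
obs 14: x=-9/4 → posterior Normal(104/179, 132/895)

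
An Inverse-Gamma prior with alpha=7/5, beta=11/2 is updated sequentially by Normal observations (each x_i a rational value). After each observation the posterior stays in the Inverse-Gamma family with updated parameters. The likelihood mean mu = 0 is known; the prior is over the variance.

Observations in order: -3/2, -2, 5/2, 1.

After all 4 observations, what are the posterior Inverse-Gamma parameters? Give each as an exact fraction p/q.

alpha=17/5, beta=49/4

obs 1: x=-3/2 → posterior Inverse-Gamma(19/10, 53/8)
obs 2: x=-2 → posterior Inverse-Gamma(12/5, 69/8)
obs 3: x=5/2 → posterior Inverse-Gamma(29/10, 47/4)
obs 4: x=1 → posterior Inverse-Gamma(17/5, 49/4)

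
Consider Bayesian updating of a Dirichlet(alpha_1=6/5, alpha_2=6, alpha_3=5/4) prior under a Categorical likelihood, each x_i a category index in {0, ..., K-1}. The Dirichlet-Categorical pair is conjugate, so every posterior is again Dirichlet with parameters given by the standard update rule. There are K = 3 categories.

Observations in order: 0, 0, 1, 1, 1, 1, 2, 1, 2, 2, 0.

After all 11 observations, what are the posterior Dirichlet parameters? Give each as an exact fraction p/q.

alpha_1=21/5, alpha_2=11, alpha_3=17/4

obs 1: x=0 → posterior Dirichlet(11/5, 6, 5/4)
obs 2: x=0 → posterior Dirichlet(16/5, 6, 5/4)
obs 3: x=1 → posterior Dirichlet(16/5, 7, 5/4)
obs 4: x=1 → posterior Dirichlet(16/5, 8, 5/4)
obs 5: x=1 → posterior Dirichlet(16/5, 9, 5/4)
obs 6: x=1 → posterior Dirichlet(16/5, 10, 5/4)
obs 7: x=2 → posterior Dirichlet(16/5, 10, 9/4)
obs 8: x=1 → posterior Dirichlet(16/5, 11, 9/4)
obs 9: x=2 → posterior Dirichlet(16/5, 11, 13/4)
obs 10: x=2 → posterior Dirichlet(16/5, 11, 17/4)
obs 11: x=0 → posterior Dirichlet(21/5, 11, 17/4)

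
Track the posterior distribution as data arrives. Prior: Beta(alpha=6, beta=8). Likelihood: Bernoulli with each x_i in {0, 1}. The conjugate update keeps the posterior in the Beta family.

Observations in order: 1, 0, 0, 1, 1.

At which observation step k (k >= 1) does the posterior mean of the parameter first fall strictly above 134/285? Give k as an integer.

obs 1: x=1 → posterior Beta(7, 8)
obs 2: x=0 → posterior Beta(7, 9)
obs 3: x=0 → posterior Beta(7, 10)
obs 4: x=1 → posterior Beta(8, 10)
obs 5: x=1 → posterior Beta(9, 10)

k = 5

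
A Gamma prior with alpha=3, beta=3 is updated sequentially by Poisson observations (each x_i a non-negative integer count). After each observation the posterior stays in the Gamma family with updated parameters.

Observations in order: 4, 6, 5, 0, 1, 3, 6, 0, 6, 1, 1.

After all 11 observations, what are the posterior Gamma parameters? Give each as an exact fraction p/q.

obs 1: x=4 → posterior Gamma(7, 4)
obs 2: x=6 → posterior Gamma(13, 5)
obs 3: x=5 → posterior Gamma(18, 6)
obs 4: x=0 → posterior Gamma(18, 7)
obs 5: x=1 → posterior Gamma(19, 8)
obs 6: x=3 → posterior Gamma(22, 9)
obs 7: x=6 → posterior Gamma(28, 10)
obs 8: x=0 → posterior Gamma(28, 11)
obs 9: x=6 → posterior Gamma(34, 12)
obs 10: x=1 → posterior Gamma(35, 13)
obs 11: x=1 → posterior Gamma(36, 14)

alpha=36, beta=14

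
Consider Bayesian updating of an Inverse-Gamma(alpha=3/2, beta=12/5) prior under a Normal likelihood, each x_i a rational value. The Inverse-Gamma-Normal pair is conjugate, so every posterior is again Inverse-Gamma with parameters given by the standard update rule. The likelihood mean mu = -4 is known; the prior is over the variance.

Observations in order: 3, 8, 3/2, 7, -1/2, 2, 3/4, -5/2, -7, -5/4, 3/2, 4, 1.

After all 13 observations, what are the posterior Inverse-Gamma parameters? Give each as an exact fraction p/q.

alpha=8, beta=22317/80

obs 1: x=3 → posterior Inverse-Gamma(2, 269/10)
obs 2: x=8 → posterior Inverse-Gamma(5/2, 989/10)
obs 3: x=3/2 → posterior Inverse-Gamma(3, 4561/40)
obs 4: x=7 → posterior Inverse-Gamma(7/2, 6981/40)
obs 5: x=-1/2 → posterior Inverse-Gamma(4, 3613/20)
obs 6: x=2 → posterior Inverse-Gamma(9/2, 3973/20)
obs 7: x=3/4 → posterior Inverse-Gamma(5, 33589/160)
obs 8: x=-5/2 → posterior Inverse-Gamma(11/2, 33769/160)
obs 9: x=-7 → posterior Inverse-Gamma(6, 34489/160)
obs 10: x=-5/4 → posterior Inverse-Gamma(13/2, 17547/80)
obs 11: x=3/2 → posterior Inverse-Gamma(7, 18757/80)
obs 12: x=4 → posterior Inverse-Gamma(15/2, 21317/80)
obs 13: x=1 → posterior Inverse-Gamma(8, 22317/80)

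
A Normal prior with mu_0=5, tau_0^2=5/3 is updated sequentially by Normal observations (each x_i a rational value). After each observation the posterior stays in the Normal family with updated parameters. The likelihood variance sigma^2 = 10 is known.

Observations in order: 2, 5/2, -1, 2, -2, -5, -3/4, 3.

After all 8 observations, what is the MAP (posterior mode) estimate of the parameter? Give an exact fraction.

123/56

obs 1: x=2 → posterior Normal(32/7, 10/7)
obs 2: x=5/2 → posterior Normal(69/16, 5/4)
obs 3: x=-1 → posterior Normal(67/18, 10/9)
obs 4: x=2 → posterior Normal(71/20, 1)
obs 5: x=-2 → posterior Normal(67/22, 10/11)
obs 6: x=-5 → posterior Normal(19/8, 5/6)
obs 7: x=-3/4 → posterior Normal(111/52, 10/13)
obs 8: x=3 → posterior Normal(123/56, 5/7)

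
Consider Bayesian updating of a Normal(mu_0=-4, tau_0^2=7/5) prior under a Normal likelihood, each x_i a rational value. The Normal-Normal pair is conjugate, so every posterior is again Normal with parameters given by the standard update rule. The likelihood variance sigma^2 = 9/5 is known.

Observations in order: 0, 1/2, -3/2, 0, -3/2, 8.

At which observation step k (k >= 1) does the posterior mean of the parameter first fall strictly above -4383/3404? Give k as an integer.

obs 1: x=0 → posterior Normal(-9/4, 63/80)
obs 2: x=1/2 → posterior Normal(-65/46, 63/115)
obs 3: x=-3/2 → posterior Normal(-43/30, 21/50)
obs 4: x=0 → posterior Normal(-43/37, 63/185)
obs 5: x=-3/2 → posterior Normal(-107/88, 63/220)
obs 6: x=8 → posterior Normal(5/102, 21/85)

k = 4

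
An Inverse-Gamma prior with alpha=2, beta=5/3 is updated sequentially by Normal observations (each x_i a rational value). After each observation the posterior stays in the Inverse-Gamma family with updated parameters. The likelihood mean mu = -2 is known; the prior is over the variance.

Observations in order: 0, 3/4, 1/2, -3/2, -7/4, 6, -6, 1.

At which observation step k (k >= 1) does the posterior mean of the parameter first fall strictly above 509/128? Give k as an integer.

k = 3

obs 1: x=0 → posterior Inverse-Gamma(5/2, 11/3)
obs 2: x=3/4 → posterior Inverse-Gamma(3, 715/96)
obs 3: x=1/2 → posterior Inverse-Gamma(7/2, 1015/96)
obs 4: x=-3/2 → posterior Inverse-Gamma(4, 1027/96)
obs 5: x=-7/4 → posterior Inverse-Gamma(9/2, 515/48)
obs 6: x=6 → posterior Inverse-Gamma(5, 2051/48)
obs 7: x=-6 → posterior Inverse-Gamma(11/2, 2435/48)
obs 8: x=1 → posterior Inverse-Gamma(6, 2651/48)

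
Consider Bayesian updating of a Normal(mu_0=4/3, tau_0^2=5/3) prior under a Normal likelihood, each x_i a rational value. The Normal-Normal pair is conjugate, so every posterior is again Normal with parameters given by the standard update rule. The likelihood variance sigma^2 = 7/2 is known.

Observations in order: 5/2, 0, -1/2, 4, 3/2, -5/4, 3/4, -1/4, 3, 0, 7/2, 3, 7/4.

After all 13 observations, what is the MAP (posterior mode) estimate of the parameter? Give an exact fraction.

208/151

obs 1: x=5/2 → posterior Normal(53/31, 35/31)
obs 2: x=0 → posterior Normal(53/41, 35/41)
obs 3: x=-1/2 → posterior Normal(16/17, 35/51)
obs 4: x=4 → posterior Normal(88/61, 35/61)
obs 5: x=3/2 → posterior Normal(103/71, 35/71)
obs 6: x=-5/4 → posterior Normal(181/162, 35/81)
obs 7: x=3/4 → posterior Normal(14/13, 5/13)
obs 8: x=-1/4 → posterior Normal(191/202, 35/101)
obs 9: x=3 → posterior Normal(251/222, 35/111)
obs 10: x=0 → posterior Normal(251/242, 35/121)
obs 11: x=7/2 → posterior Normal(321/262, 35/131)
obs 12: x=3 → posterior Normal(127/94, 35/141)
obs 13: x=7/4 → posterior Normal(208/151, 35/151)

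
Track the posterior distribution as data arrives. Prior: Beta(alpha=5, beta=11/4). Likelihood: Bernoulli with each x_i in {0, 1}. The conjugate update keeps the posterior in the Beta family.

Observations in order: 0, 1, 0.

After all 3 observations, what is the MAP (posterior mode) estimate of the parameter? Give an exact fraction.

obs 1: x=0 → posterior Beta(5, 15/4)
obs 2: x=1 → posterior Beta(6, 15/4)
obs 3: x=0 → posterior Beta(6, 19/4)

4/7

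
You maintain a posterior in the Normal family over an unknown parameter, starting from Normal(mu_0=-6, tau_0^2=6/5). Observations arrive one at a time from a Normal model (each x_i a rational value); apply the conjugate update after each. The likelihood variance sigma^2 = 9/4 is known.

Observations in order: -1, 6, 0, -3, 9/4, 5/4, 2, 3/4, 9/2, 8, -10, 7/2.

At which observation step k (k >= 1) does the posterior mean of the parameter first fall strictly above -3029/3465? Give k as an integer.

k = 6

obs 1: x=-1 → posterior Normal(-98/23, 18/23)
obs 2: x=6 → posterior Normal(-50/31, 18/31)
obs 3: x=0 → posterior Normal(-50/39, 6/13)
obs 4: x=-3 → posterior Normal(-74/47, 18/47)
obs 5: x=9/4 → posterior Normal(-56/55, 18/55)
obs 6: x=5/4 → posterior Normal(-46/63, 2/7)
obs 7: x=2 → posterior Normal(-30/71, 18/71)
obs 8: x=3/4 → posterior Normal(-24/79, 18/79)
obs 9: x=9/2 → posterior Normal(4/29, 6/29)
obs 10: x=8 → posterior Normal(4/5, 18/95)
obs 11: x=-10 → posterior Normal(-4/103, 18/103)
obs 12: x=7/2 → posterior Normal(8/37, 6/37)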